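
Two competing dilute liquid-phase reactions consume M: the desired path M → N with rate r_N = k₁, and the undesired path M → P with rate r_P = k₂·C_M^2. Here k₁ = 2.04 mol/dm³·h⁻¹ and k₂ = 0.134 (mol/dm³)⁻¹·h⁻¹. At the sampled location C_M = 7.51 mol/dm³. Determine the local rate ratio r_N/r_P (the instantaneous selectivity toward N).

S_{N/P} = r_N/r_P = (k₁)/(k₂·C_M^2) = (k₁/k₂)·C_M^-2.
= (2.04) / (0.134×7.510^2) = 2.040/7.558 = 0.270.
The undesired path is higher order in M, so low C_M (CSTR or dilute feed) favours N.

0.270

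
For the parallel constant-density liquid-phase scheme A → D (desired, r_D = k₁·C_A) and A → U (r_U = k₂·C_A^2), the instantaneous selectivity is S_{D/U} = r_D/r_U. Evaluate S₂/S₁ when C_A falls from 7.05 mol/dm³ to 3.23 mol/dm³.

S_{D/U} = (k₁/k₂)·C_A⁻¹, so S₂/S₁ = (C_{A,2}/C_{A,1})⁻¹.
= 7.05/3.23 = 2.18.

2.18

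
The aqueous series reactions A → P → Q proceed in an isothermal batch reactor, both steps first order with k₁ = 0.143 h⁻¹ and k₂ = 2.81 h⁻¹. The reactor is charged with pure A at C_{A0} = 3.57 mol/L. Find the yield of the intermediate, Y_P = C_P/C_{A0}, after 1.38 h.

For first-order series with pure A initially, C_P(t) = k₁C_{A0}/(k₂−k₁)·(e^(−k₁t) − e^(−k₂t)).
e^(−k₁t) = e^(−0.143×1.38) = e^(−0.1973) = 0.8209; e^(−k₂t) = e^(−3.878) = 0.02070.
C_P = 0.143×3.57/(2.81−0.143) × (0.8209−0.02070) = 0.1914×0.8002 = 0.1532 mol/L.
Y_P = C_P/C_{A0} = 0.1532/3.57 = 0.0429.

0.0429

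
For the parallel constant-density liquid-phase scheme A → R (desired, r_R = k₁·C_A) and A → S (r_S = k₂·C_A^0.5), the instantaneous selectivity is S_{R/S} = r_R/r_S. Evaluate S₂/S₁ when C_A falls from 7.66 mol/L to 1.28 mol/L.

0.409

S_{R/S} = (k₁/k₂)·C_A^0.5, so S₂/S₁ = (C_{A,2}/C_{A,1})^0.5.
= (1.28/7.66)^0.5 = (0.1671)^0.5 = 0.409.
Selectivity toward R falls as C_A falls — high-concentration operation is favoured.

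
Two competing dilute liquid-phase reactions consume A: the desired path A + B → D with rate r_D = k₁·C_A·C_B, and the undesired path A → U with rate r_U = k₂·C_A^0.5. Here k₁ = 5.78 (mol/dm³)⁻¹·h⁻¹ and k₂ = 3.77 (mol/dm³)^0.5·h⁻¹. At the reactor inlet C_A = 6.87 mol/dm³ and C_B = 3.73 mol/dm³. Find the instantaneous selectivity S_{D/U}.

15.0

S_{D/U} = r_D/r_U = (k₁·C_A·C_B)/(k₂·C_A^0.5) = (k₁/k₂)·C_A^0.5·C_B.
= (5.78×6.870×3.730) / (3.77×6.870^0.5) = 148.1/9.881 = 15.0.
Since the desired path is higher order in A, keeping C_A high (PFR or concentrated feed) favours D.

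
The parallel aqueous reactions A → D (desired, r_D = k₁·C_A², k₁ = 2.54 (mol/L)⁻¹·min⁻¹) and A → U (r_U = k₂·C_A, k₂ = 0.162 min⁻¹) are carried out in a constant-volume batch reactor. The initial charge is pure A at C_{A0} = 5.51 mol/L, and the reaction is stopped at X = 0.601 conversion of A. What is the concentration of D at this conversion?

C_A = C_{A0}(1−X) = 2.198 mol/L.
Along a PFR/batch, dC_U/dC_A = −r_U/(r_D+r_U) = −k₂/(k₂+k₁·C_A).
Integrating from C_{A0} to C_A: C_U = (0.162/2.54)·ln[(0.162+2.54·5.51)/(0.162+2.54·2.20)] = 0.06378·ln(14.16/5.746) = 0.05751 mol/L.
Then C_D = (C_{A0}−C_A) − C_U = 3.312 − 0.05751 = 3.254 mol/L.

3.25 mol/L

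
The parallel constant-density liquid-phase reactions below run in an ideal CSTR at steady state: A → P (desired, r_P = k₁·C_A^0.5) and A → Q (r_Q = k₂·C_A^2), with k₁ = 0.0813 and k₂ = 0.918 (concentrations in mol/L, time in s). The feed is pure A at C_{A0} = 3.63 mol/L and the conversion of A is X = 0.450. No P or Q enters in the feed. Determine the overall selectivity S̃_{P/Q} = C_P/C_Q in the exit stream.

0.0314

Exit C_A = C_{A0}(1−X) = 3.63×0.550 = 1.997 mol/L.
Rates in a CSTR are evaluated at the outlet concentration: r_P = 0.0813×1.997^0.5 = 0.1149, r_Q = 0.918×1.997^2 = 3.659.
Overall selectivity = C_P/C_Q = r_Pτ/(r_Qτ) = r_P/r_Q = 0.0314.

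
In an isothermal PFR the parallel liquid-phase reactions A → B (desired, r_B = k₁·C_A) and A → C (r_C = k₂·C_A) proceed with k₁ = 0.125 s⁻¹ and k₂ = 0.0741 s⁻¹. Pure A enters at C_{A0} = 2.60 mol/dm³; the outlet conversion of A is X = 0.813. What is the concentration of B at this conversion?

C_A = C_{A0}(1−X) = 0.4862 mol/dm³.
Both paths are first order in A, so the instantaneous fraction to B is constant: dC_B/d(−C_A) = k₁/(k₁+k₂) = 0.6278.
C_B = 0.6278·(C_{A0}−C_A) = 0.6278×2.114 = 1.33 mol/dm³.

1.33 mol/dm³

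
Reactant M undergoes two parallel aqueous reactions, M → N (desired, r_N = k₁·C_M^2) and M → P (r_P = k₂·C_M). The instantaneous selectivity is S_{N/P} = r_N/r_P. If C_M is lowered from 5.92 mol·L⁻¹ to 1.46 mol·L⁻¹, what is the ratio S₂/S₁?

0.247

S_{N/P} = (k₁/k₂)·C_M, so S₂/S₁ = (C_{M,2}/C_{M,1}).
= 1.46/5.92 = 0.247.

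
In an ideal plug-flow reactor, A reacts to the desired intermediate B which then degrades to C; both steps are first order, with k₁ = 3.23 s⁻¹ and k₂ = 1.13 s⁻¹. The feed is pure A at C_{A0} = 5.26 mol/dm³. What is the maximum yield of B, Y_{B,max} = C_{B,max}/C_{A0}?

0.568

Evaluating C_B at τ_opt = ln(k₂/k₁)/(k₂−k₁) gives C_{B,max}/C_{A0} = (k₁/k₂)^[k₂/(k₂−k₁)].
= (3.23/1.13)^(1.13/(1.13−3.23)) = (2.858)^(-0.5381) = 0.5683.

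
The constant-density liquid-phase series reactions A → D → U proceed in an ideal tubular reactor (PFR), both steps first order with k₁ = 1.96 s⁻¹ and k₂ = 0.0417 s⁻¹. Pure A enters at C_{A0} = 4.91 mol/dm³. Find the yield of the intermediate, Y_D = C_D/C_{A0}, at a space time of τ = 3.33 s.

For first-order series with pure A initially, C_D(τ) = k₁C_{A0}/(k₂−k₁)·(e^(−k₁τ) − e^(−k₂τ)).
e^(−k₁τ) = e^(−1.96×3.33) = e^(−6.527) = 0.001464; e^(−k₂τ) = e^(−0.1389) = 0.8703.
C_D = 1.96×4.91/(0.0417−1.96) × (0.001464−0.8703) = (-5.017)×(-0.8689) = 4.359 mol/dm³.
Y_D = C_D/C_{A0} = 4.359/4.91 = 0.888.

0.888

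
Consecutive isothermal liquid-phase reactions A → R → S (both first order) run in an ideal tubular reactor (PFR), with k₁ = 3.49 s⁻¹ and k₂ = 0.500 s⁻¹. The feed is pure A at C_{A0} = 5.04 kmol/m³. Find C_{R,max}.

At the optimum, C_{R,max}/C_{A0} = (k₁/k₂)^[k₂/(k₂−k₁)].
= (3.49/0.500)^(0.500/(0.500−3.49)) = (6.980)^(-0.1672) = 0.7226.
C_{R,max} = 0.7226×5.04 = 3.64 kmol/m³.

3.64 kmol/m³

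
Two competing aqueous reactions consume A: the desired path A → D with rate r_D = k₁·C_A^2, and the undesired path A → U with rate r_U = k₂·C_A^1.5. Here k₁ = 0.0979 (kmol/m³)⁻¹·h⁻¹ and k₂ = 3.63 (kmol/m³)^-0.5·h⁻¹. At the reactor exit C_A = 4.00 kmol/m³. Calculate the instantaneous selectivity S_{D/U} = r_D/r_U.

0.0539

S_{D/U} = r_D/r_U = (k₁·C_A^2)/(k₂·C_A^1.5) = (k₁/k₂)·C_A^0.5.
= (0.0979×4.000^2) / (3.63×4.000^1.5) = 1.566/29.04 = 0.0539.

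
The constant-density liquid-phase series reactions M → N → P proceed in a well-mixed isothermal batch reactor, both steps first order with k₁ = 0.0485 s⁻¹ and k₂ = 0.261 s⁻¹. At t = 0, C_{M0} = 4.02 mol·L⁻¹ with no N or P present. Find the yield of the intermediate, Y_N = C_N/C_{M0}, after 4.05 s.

For first-order series with pure M initially, C_N(t) = k₁C_{M0}/(k₂−k₁)·(e^(−k₁t) − e^(−k₂t)).
e^(−k₁t) = e^(−0.0485×4.05) = e^(−0.1964) = 0.8217; e^(−k₂t) = e^(−1.057) = 0.3475.
C_N = 0.0485×4.02/(0.261−0.0485) × (0.8217−0.3475) = 0.9175×0.4742 = 0.4351 mol·L⁻¹.
Y_N = C_N/C_{M0} = 0.4351/4.02 = 0.108.

0.108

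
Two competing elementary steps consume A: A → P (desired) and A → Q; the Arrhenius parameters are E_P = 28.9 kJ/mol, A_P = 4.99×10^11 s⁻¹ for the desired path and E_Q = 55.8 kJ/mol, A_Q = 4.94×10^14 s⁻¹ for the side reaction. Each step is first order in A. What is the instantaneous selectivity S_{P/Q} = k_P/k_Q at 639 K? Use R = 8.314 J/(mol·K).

Since both paths have the same order in A, the concentration cancels and S_{P/Q} = k_P/k_Q = (A_P/A_Q)·exp[(E_Q−E_P)/(RT)].
(E_Q−E_P)/(RT) = (55.8−28.9)×10³/(8.314×639) = 26900/5313 = 5.063.
k_P/k_Q = (4.99×10^11/4.94×10^14)·exp(5.063) = 0.001010 × 158.1 = 0.160.

0.160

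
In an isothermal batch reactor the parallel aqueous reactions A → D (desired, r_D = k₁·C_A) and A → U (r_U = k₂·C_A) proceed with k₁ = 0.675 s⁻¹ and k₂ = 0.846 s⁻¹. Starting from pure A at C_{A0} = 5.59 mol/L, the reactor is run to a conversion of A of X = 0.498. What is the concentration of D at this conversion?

C_A = C_{A0}(1−X) = 2.806 mol/L.
Both paths are first order in A, so the instantaneous fraction to D is constant: dC_D/d(−C_A) = k₁/(k₁+k₂) = 0.4438.
C_D = 0.4438·(C_{A0}−C_A) = 0.4438×2.784 = 1.24 mol/L.

1.24 mol/L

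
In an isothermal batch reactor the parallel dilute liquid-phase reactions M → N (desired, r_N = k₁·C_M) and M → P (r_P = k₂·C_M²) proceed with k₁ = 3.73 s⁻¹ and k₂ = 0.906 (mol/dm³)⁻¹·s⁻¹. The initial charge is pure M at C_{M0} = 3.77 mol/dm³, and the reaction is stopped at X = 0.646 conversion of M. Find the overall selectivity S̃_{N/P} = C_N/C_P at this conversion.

C_M = C_{M0}(1−X) = 1.335 mol/dm³.
Along a PFR/batch, dC_N/dC_M = −r_N/(r_N+r_P) = −k₁/(k₁+k₂·C_M).
Integrating from C_{M0} to C_M: C_N = (3.73/0.906)·ln[(3.73+0.906·3.77)/(3.73+0.906·1.33)] = 4.117·ln(7.146/4.939) = 1.520 mol/dm³.
C_P = (C_{M0}−C_M)−C_N = 0.9150 mol/dm³; S̃_{N/P} = 1.520/0.9150 = 1.66.

1.66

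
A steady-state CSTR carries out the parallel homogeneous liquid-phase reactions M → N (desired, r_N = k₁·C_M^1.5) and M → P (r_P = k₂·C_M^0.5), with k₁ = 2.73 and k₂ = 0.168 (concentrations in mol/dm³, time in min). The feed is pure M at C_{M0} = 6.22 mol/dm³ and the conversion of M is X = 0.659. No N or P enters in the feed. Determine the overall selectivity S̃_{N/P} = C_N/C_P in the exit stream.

Exit C_M = C_{M0}(1−X) = 6.22×0.341 = 2.121 mol/dm³.
Rates in a CSTR are evaluated at the outlet concentration: r_N = 2.73×2.121^1.5 = 8.433, r_P = 0.168×2.121^0.5 = 0.2447.
Overall selectivity = C_N/C_P = r_Nτ/(r_Pτ) = r_N/r_P = 34.5.

34.5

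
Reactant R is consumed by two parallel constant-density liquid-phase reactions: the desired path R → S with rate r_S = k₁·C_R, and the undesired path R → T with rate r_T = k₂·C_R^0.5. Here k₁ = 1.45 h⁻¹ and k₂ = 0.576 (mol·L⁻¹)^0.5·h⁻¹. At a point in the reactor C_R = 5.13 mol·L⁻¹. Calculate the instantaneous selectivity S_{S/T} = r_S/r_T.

S_{S/T} = r_S/r_T = (k₁·C_R)/(k₂·C_R^0.5) = (k₁/k₂)·C_R^0.5.
= (1.45×5.130) / (0.576×5.130^0.5) = 7.438/1.305 = 5.70.

5.70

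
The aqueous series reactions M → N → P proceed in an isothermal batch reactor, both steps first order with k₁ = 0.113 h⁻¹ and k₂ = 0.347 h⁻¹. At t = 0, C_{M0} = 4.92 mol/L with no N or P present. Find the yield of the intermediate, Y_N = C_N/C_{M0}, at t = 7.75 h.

Solving the coupled first-order balances gives C_N(t) = [k₁/(k₂−k₁)]·C_{M0}·(e^(−k₁t) − e^(−k₂t)).
e^(−k₁t) = e^(−0.113×7.75) = e^(−0.8758) = 0.4165; e^(−k₂t) = e^(−2.689) = 0.06793.
C_N = 0.113×4.92/(0.347−0.113) × (0.4165−0.06793) = 2.376×0.3486 = 0.8283 mol/L.
Y_N = C_N/C_{M0} = 0.8283/4.92 = 0.168.

0.168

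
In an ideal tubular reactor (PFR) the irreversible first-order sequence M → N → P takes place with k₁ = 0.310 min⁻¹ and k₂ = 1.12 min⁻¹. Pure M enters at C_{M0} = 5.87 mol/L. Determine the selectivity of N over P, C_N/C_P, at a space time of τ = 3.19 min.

0.265

The intermediate concentration in a first-order A→B→C sequence is C_N = k₁C_{M0}(e^(−k₁τ) − e^(−k₂τ))/(k₂−k₁).
e^(−k₁τ) = e^(−0.310×3.19) = e^(−0.9889) = 0.3720; e^(−k₂τ) = e^(−3.573) = 0.02808.
C_N = 0.310×5.87/(1.12−0.310) × (0.3720−0.02808) = 2.247×0.3439 = 0.7726 mol/L.
C_M = C_{M0}e^(−k₁τ) = 2.184 mol/L, so C_P = C_{M0}−C_M−C_N = 2.914 mol/L; C_N/C_P = 0.265.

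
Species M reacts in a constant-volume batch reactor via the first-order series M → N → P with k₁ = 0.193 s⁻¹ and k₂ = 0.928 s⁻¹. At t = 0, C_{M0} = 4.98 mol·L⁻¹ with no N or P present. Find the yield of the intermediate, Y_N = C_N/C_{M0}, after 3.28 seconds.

Solving the coupled first-order balances gives C_N(t) = [k₁/(k₂−k₁)]·C_{M0}·(e^(−k₁t) − e^(−k₂t)).
e^(−k₁t) = e^(−0.193×3.28) = e^(−0.6330) = 0.5310; e^(−k₂t) = e^(−3.044) = 0.04765.
C_N = 0.193×4.98/(0.928−0.193) × (0.5310−0.04765) = 1.308×0.4833 = 0.6320 mol·L⁻¹.
Y_N = C_N/C_{M0} = 0.6320/4.98 = 0.127.

0.127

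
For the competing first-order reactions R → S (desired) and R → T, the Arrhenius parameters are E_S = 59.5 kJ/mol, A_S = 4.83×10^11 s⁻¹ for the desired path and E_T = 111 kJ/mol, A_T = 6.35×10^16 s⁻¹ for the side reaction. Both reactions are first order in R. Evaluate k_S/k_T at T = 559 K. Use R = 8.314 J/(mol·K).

0.494

With equal orders, S_{S/T} = k_S/k_T = (A_S/A_T)·exp[(E_T−E_S)/(RT)].
(E_T−E_S)/(RT) = (111−59.5)×10³/(8.314×559) = 51500/4648 = 11.08.
k_S/k_T = (4.83×10^11/6.35×10^16)·exp(11.08) = 7.606×10^-6 × 64936 = 0.494.
Since E_S < E_T, lowering the temperature improves selectivity toward S.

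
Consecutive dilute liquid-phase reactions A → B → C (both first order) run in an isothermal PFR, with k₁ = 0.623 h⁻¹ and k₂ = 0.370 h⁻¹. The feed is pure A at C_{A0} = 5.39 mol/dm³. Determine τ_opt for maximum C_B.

2.06 h

The intermediate peaks when r₁ = r₂, i.e. k₁e^(−k₁τ) = k₂e^(−k₂τ), giving τ_opt = ln(k₂/k₁)/(k₂−k₁).
= ln(0.370/0.623)/(0.370−0.623) = ln(0.5939)/-0.2530 = -0.5210/-0.2530 = 2.06 h.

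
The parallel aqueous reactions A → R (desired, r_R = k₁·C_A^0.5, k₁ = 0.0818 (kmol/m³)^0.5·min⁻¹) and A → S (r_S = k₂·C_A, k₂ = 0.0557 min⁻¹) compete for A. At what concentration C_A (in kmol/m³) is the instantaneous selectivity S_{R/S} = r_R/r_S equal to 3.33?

S_{R/S} = (k₁/k₂)·C_A^-0.5 ⇒ C_A = (S·k₂/k₁)^(-2).
= (3.33×0.0557/0.0818)^(-2) = (2.267)^(-2) = 0.194 kmol/m³.

0.194 kmol/m³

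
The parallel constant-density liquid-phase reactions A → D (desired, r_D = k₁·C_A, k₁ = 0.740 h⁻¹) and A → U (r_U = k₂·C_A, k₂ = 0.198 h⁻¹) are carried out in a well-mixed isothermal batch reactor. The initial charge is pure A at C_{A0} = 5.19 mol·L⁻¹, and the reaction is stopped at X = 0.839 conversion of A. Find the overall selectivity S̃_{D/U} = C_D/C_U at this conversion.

3.74

C_A = C_{A0}(1−X) = 0.8356 mol·L⁻¹.
Both paths are first order in A, so the instantaneous fraction to D is constant: dC_D/d(−C_A) = k₁/(k₁+k₂) = 0.7889.
C_D = 0.7889·(C_{A0}−C_A) = 0.7889×4.354 = 3.44 mol·L⁻¹.
C_U = (C_{A0}−C_A)−C_D = 0.9192 mol·L⁻¹; S̃_{D/U} = 3.435/0.9192 = 3.74.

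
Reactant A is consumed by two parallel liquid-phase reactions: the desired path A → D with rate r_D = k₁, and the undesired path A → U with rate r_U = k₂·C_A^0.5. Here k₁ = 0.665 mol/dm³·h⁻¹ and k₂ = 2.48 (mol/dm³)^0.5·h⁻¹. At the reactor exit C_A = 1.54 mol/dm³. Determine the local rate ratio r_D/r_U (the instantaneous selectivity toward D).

S_{D/U} = r_D/r_U = (k₁)/(k₂·C_A^0.5) = (k₁/k₂)·C_A^-0.5.
= (0.665) / (2.48×1.540^0.5) = 0.6650/3.078 = 0.216.
The undesired path is higher order in A, so low C_A (CSTR or dilute feed) favours D.

0.216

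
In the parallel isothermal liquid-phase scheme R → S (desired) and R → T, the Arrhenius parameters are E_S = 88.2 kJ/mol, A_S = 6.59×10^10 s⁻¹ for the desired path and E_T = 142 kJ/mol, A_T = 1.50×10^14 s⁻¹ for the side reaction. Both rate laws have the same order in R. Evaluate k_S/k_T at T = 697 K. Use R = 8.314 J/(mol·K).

4.73

With equal orders, S_{S/T} = k_S/k_T = (A_S/A_T)·exp[(E_T−E_S)/(RT)].
(E_T−E_S)/(RT) = (142−88.2)×10³/(8.314×697) = 53800/5795 = 9.284.
k_S/k_T = (6.59×10^10/1.50×10^14)·exp(9.284) = 4.393×10^-4 × 10765 = 4.73.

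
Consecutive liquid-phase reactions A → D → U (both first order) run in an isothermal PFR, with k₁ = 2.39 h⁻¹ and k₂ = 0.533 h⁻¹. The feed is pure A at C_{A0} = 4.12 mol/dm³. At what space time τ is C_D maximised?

0.808 h

The intermediate peaks when r₁ = r₂, i.e. k₁e^(−k₁τ) = k₂e^(−k₂τ), giving τ_opt = ln(k₂/k₁)/(k₂−k₁).
= ln(0.533/2.39)/(0.533−2.39) = ln(0.2230)/-1.857 = -1.501/-1.857 = 0.808 h.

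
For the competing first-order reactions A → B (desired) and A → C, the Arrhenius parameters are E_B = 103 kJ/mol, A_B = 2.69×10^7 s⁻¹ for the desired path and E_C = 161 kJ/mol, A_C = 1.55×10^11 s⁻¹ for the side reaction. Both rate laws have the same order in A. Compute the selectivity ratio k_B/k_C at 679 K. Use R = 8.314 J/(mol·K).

5.03

k_B/k_C = (A_B/A_C)·exp[−(E_B−E_C)/(RT)] = (A_B/A_C)·exp[(E_C−E_B)/(RT)].
(E_C−E_B)/(RT) = (161−103)×10³/(8.314×679) = 58000/5645 = 10.27.
k_B/k_C = (2.69×10^7/1.55×10^11)·exp(10.27) = 1.735×10^-4 × 28975 = 5.03.
Since E_B < E_C, lowering the temperature improves selectivity toward B.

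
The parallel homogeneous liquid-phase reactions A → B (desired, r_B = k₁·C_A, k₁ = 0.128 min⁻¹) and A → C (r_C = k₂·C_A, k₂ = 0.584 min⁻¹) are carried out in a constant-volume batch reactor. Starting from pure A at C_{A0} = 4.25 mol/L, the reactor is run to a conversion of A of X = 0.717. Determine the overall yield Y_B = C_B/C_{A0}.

0.129

C_A = C_{A0}(1−X) = 1.203 mol/L.
Both paths are first order in A, so the instantaneous fraction to B is constant: dC_B/d(−C_A) = k₁/(k₁+k₂) = 0.1798.
C_B = 0.1798·(C_{A0}−C_A) = 0.1798×3.047 = 0.548 mol/L.
Y_B = C_B/C_{A0} = 0.5478/4.25 = 0.129.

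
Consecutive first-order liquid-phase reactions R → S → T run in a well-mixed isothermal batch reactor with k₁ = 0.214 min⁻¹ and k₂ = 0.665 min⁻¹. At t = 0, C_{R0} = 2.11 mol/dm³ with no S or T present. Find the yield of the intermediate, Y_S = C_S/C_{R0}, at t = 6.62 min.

0.109

Solving the coupled first-order balances gives C_S(t) = [k₁/(k₂−k₁)]·C_{R0}·(e^(−k₁t) − e^(−k₂t)).
e^(−k₁t) = e^(−0.214×6.62) = e^(−1.417) = 0.2425; e^(−k₂t) = e^(−4.402) = 0.01225.
C_S = 0.214×2.11/(0.665−0.214) × (0.2425−0.01225) = 1.001×0.2303 = 0.2305 mol/dm³.
Y_S = C_S/C_{R0} = 0.2305/2.11 = 0.109.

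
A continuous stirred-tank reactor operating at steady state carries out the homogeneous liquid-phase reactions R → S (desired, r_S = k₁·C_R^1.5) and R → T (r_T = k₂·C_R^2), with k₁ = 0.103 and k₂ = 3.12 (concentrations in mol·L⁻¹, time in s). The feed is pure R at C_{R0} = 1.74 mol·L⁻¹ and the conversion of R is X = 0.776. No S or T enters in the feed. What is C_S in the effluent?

Exit C_R = C_{R0}(1−X) = 1.74×0.224 = 0.3898 mol·L⁻¹.
A CSTR operates uniformly at the exit composition, giving r_S = 0.02506 and r_T = 0.4740 (each k·C_R^n at C_R = 0.3898).
Fraction of consumed R going to S: r_S/(r_S+r_T) = 0.05022.
C_S = 0.05022·C_{R0}·X = 0.05022×1.74×0.776 = 0.0678 mol·L⁻¹.

0.0678 mol·L⁻¹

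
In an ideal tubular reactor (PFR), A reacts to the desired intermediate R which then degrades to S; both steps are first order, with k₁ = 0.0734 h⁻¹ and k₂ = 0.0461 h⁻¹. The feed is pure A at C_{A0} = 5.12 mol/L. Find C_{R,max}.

Evaluating C_R at τ_opt = ln(k₂/k₁)/(k₂−k₁) gives C_{R,max}/C_{A0} = (k₁/k₂)^[k₂/(k₂−k₁)].
= (0.0734/0.0461)^(0.0461/(0.0461−0.0734)) = (1.592)^(-1.689) = 0.4559.
C_{R,max} = 0.4559×5.12 = 2.33 mol/L.

2.33 mol/L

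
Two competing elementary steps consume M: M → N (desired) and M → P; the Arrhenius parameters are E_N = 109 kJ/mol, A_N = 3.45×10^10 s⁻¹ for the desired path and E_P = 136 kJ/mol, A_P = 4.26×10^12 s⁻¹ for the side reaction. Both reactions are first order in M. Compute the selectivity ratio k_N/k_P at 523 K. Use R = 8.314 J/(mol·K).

4.03

With equal orders, S_{N/P} = k_N/k_P = (A_N/A_P)·exp[(E_P−E_N)/(RT)].
(E_P−E_N)/(RT) = (136−109)×10³/(8.314×523) = 27000/4348 = 6.209.
k_N/k_P = (3.45×10^10/4.26×10^12)·exp(6.209) = 0.008099 × 497.4 = 4.03.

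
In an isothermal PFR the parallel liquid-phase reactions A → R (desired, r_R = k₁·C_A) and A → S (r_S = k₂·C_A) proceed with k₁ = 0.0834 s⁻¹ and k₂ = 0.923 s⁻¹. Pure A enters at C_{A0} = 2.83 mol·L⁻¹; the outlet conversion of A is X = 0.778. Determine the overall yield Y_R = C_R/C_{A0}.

C_A = C_{A0}(1−X) = 0.6283 mol·L⁻¹.
Both paths are first order in A, so the instantaneous fraction to R is constant: dC_R/d(−C_A) = k₁/(k₁+k₂) = 0.08287.
C_R = 0.08287·(C_{A0}−C_A) = 0.08287×2.202 = 0.182 mol·L⁻¹.
Y_R = C_R/C_{A0} = 0.1825/2.83 = 0.0645.

0.0645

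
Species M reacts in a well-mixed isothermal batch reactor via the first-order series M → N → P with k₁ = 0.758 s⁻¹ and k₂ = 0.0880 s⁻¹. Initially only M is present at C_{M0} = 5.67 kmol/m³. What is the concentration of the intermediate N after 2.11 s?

Solving the coupled first-order balances gives C_N(t) = [k₁/(k₂−k₁)]·C_{M0}·(e^(−k₁t) − e^(−k₂t)).
e^(−k₁t) = e^(−0.758×2.11) = e^(−1.599) = 0.2020; e^(−k₂t) = e^(−0.1857) = 0.8305.
C_N = 0.758×5.67/(0.0880−0.758) × (0.2020−0.8305) = (-6.415)×(-0.6285) = 4.032 kmol/m³.

4.03 kmol/m³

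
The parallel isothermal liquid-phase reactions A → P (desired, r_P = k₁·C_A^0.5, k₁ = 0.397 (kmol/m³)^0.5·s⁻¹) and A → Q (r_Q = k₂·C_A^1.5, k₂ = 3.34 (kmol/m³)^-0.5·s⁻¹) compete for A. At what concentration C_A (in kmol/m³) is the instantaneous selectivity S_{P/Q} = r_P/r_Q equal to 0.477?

S_{P/Q} = (k₁/k₂)·C_A⁻¹ ⇒ C_A = (S·k₂/k₁)^(-1).
= (0.477×3.34/0.397)^(-1) = (4.013)^(-1) = 0.249 kmol/m³.

0.249 kmol/m³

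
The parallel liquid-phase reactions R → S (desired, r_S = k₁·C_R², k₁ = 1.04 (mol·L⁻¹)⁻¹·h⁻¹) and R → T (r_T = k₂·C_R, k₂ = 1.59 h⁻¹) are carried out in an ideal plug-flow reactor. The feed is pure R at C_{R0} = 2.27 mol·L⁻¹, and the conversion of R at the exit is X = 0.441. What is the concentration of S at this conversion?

0.533 mol·L⁻¹

C_R = C_{R0}(1−X) = 1.269 mol·L⁻¹.
Along a PFR/batch, dC_T/dC_R = −r_T/(r_S+r_T) = −k₂/(k₂+k₁·C_R).
Integrating from C_{R0} to C_R: C_T = (1.59/1.04)·ln[(1.59+1.04·2.27)/(1.59+1.04·1.27)] = 1.529·ln(3.951/2.910) = 0.4676 mol·L⁻¹.
Then C_S = (C_{R0}−C_R) − C_T = 1.001 − 0.4676 = 0.5334 mol·L⁻¹.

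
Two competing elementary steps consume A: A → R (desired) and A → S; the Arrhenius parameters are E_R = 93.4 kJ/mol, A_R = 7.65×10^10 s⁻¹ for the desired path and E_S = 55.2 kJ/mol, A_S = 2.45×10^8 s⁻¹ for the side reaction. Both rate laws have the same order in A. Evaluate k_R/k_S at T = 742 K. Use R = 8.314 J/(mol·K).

0.639

k_R/k_S = (A_R/A_S)·exp[−(E_R−E_S)/(RT)] = (A_R/A_S)·exp[(E_S−E_R)/(RT)].
(E_S−E_R)/(RT) = (55.2−93.4)×10³/(8.314×742) = -38200/6169 = -6.192.
k_R/k_S = (7.65×10^10/2.45×10^8)·exp(-6.192) = 312.2 × 0.002045 = 0.639.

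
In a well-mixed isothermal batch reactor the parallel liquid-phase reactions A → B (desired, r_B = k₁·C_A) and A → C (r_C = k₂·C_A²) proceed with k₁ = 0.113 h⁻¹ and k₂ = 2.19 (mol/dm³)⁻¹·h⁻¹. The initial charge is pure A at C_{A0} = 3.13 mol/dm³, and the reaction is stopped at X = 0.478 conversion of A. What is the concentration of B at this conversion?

C_A = C_{A0}(1−X) = 1.634 mol/dm³.
Along a PFR/batch, dC_B/dC_A = −r_B/(r_B+r_C) = −k₁/(k₁+k₂·C_A).
Integrating from C_{A0} to C_A: C_B = (0.113/2.19)·ln[(0.113+2.19·3.13)/(0.113+2.19·1.63)] = 0.05160·ln(6.968/3.691) = 0.03278 mol/dm³.

0.0328 mol/dm³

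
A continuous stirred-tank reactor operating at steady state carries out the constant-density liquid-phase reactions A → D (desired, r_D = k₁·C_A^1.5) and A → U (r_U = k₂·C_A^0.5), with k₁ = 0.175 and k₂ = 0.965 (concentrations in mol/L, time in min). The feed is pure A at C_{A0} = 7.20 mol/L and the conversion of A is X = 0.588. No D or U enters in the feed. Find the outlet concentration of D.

Exit C_A = C_{A0}(1−X) = 7.20×0.412 = 2.966 mol/L.
Rates in a CSTR are evaluated at the outlet concentration: r_D = 0.175×2.966^1.5 = 0.8941, r_U = 0.965×2.966^0.5 = 1.662.
Fraction of consumed A going to D: r_D/(r_D+r_U) = 0.3498.
C_D = 0.3498·C_{A0}·X = 0.3498×7.20×0.588 = 1.48 mol/L.

1.48 mol/L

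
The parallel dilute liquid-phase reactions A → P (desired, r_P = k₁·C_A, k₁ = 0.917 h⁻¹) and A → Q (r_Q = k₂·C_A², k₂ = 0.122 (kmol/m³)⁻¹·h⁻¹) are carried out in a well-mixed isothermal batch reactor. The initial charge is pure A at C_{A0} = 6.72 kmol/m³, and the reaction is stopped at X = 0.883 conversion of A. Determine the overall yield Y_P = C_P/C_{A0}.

C_A = C_{A0}(1−X) = 0.7862 kmol/m³.
Along a PFR/batch, dC_P/dC_A = −r_P/(r_P+r_Q) = −k₁/(k₁+k₂·C_A).
Integrating from C_{A0} to C_A: C_P = (0.917/0.122)·ln[(0.917+0.122·6.72)/(0.917+0.122·0.786)] = 7.516·ln(1.737/1.013) = 4.053 kmol/m³.
Y_P = C_P/C_{A0} = 4.053/6.72 = 0.603.

0.603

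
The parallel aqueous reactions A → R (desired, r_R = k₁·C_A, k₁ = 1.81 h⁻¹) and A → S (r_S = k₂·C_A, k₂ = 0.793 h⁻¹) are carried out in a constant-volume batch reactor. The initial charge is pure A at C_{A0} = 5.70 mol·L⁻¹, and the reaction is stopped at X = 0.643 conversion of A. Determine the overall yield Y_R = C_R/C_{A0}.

C_A = C_{A0}(1−X) = 2.035 mol·L⁻¹.
Both paths are first order in A, so the instantaneous fraction to R is constant: dC_R/d(−C_A) = k₁/(k₁+k₂) = 0.6954.
C_R = 0.6954·(C_{A0}−C_A) = 0.6954×3.665 = 2.55 mol·L⁻¹.
Y_R = C_R/C_{A0} = 2.549/5.70 = 0.447.

0.447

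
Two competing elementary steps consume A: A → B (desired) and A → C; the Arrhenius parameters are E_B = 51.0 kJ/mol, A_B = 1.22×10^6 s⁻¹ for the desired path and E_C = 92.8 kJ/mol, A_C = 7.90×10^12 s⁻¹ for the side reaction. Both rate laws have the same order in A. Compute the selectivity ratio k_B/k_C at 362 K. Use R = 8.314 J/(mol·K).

Since both paths have the same order in A, the concentration cancels and S_{B/C} = k_B/k_C = (A_B/A_C)·exp[(E_C−E_B)/(RT)].
(E_C−E_B)/(RT) = (92.8−51.0)×10³/(8.314×362) = 41800/3010 = 13.89.
k_B/k_C = (1.22×10^6/7.90×10^12)·exp(13.89) = 1.544×10^-7 × 1.076×10^6 = 0.166.
Since E_B < E_C, lowering the temperature improves selectivity toward B.

0.166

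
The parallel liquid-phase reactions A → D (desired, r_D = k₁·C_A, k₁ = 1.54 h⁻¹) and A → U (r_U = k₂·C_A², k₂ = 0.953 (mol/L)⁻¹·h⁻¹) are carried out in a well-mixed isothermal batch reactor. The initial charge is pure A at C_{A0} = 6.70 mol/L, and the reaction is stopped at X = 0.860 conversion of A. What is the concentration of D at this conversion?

C_A = C_{A0}(1−X) = 0.9380 mol/L.
Along a PFR/batch, dC_D/dC_A = −r_D/(r_D+r_U) = −k₁/(k₁+k₂·C_A).
Integrating from C_{A0} to C_A: C_D = (1.54/0.953)·ln[(1.54+0.953·6.70)/(1.54+0.953·0.938)] = 1.616·ln(7.925/2.434) = 1.908 mol/L.

1.91 mol/L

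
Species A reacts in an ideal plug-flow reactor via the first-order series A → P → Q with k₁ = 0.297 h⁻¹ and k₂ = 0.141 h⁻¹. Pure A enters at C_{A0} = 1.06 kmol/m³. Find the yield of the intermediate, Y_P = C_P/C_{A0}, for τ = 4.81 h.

0.510

For first-order series with pure A initially, C_P(τ) = k₁C_{A0}/(k₂−k₁)·(e^(−k₁τ) − e^(−k₂τ)).
e^(−k₁τ) = e^(−0.297×4.81) = e^(−1.429) = 0.2397; e^(−k₂τ) = e^(−0.6782) = 0.5075.
C_P = 0.297×1.06/(0.141−0.297) × (0.2397−0.5075) = (-2.018)×(-0.2679) = 0.5406 kmol/m³.
Y_P = C_P/C_{A0} = 0.5406/1.06 = 0.510.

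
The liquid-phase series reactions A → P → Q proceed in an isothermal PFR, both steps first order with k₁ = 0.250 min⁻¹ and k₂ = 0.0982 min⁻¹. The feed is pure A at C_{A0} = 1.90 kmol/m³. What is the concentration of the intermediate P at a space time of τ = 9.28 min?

For first-order series with pure A initially, C_P(τ) = k₁C_{A0}/(k₂−k₁)·(e^(−k₁τ) − e^(−k₂τ)).
e^(−k₁τ) = e^(−0.250×9.28) = e^(−2.320) = 0.09827; e^(−k₂τ) = e^(−0.9113) = 0.4020.
C_P = 0.250×1.90/(0.0982−0.250) × (0.09827−0.4020) = (-3.129)×(-0.3037) = 0.9504 kmol/m³.

0.950 kmol/m³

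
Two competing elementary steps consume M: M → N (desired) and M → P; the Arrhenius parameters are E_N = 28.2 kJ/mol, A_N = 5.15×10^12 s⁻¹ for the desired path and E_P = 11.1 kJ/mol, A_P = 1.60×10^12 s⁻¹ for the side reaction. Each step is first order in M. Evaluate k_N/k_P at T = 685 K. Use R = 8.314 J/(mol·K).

k_N/k_P = (A_N/A_P)·exp[−(E_N−E_P)/(RT)] = (A_N/A_P)·exp[(E_P−E_N)/(RT)].
(E_P−E_N)/(RT) = (11.1−28.2)×10³/(8.314×685) = -17100/5695 = -3.003.
k_N/k_P = (5.15×10^12/1.60×10^12)·exp(-3.003) = 3.219 × 0.04966 = 0.160.

0.160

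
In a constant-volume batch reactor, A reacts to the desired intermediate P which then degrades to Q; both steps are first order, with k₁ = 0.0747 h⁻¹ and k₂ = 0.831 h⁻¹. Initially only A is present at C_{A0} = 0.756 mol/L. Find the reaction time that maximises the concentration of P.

3.19 h

The intermediate peaks when r₁ = r₂, i.e. k₁e^(−k₁t) = k₂e^(−k₂t), giving t_opt = ln(k₂/k₁)/(k₂−k₁).
= ln(0.831/0.0747)/(0.831−0.0747) = ln(11.12)/0.7563 = 2.409/0.7563 = 3.19 h.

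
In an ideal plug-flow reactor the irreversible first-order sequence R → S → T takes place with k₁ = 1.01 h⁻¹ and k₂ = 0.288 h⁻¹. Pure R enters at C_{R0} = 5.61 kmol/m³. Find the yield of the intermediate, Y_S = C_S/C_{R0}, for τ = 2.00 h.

0.601

For first-order series with pure R initially, C_S(τ) = k₁C_{R0}/(k₂−k₁)·(e^(−k₁τ) − e^(−k₂τ)).
e^(−k₁τ) = e^(−1.01×2.00) = e^(−2.020) = 0.1327; e^(−k₂τ) = e^(−0.5760) = 0.5621.
C_S = 1.01×5.61/(0.288−1.01) × (0.1327−0.5621) = (-7.848)×(-0.4295) = 3.371 kmol/m³.
Y_S = C_S/C_{R0} = 3.371/5.61 = 0.601.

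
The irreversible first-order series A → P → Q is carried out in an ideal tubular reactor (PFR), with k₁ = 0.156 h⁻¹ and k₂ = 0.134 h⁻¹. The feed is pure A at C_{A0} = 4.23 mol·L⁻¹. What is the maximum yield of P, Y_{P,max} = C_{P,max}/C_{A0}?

0.396

Evaluating C_P at τ_opt = ln(k₂/k₁)/(k₂−k₁) gives C_{P,max}/C_{A0} = (k₁/k₂)^[k₂/(k₂−k₁)].
= (0.156/0.134)^(0.134/(0.134−0.156)) = (1.164)^(-6.091) = 0.3962.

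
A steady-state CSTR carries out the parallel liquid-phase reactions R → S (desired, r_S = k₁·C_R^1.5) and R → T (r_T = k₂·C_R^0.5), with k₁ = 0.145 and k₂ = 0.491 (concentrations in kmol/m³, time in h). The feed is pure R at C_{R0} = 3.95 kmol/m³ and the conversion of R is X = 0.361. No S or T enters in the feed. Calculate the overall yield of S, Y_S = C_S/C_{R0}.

0.154

Exit C_R = C_{R0}(1−X) = 3.95×0.639 = 2.524 kmol/m³.
A CSTR operates uniformly at the exit composition, giving r_S = 0.5815 and r_T = 0.7801 (each k·C_R^n at C_R = 2.524).
Fraction of consumed R going to S: r_S/(r_S+r_T) = 0.4271.
C_S = 0.4271·C_{R0}·X = 0.4271×3.95×0.361 = 0.609 kmol/m³; Y_S = C_S/C_{R0} = 0.154.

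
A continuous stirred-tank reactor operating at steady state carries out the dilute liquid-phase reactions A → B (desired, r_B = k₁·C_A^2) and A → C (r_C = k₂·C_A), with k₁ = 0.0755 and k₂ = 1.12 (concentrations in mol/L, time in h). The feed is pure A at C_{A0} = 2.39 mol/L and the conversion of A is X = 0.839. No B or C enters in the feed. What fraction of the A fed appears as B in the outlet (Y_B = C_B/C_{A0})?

0.0212

Exit C_A = C_{A0}(1−X) = 2.39×0.161 = 0.3848 mol/L.
Rates in a CSTR are evaluated at the outlet concentration: r_B = 0.0755×0.3848^2 = 0.01118, r_C = 1.12×0.3848 = 0.4310.
Fraction of consumed A going to B: r_B/(r_B+r_C) = 0.02528.
C_B = 0.02528·C_{A0}·X = 0.02528×2.39×0.839 = 0.0507 mol/L; Y_B = C_B/C_{A0} = 0.0212.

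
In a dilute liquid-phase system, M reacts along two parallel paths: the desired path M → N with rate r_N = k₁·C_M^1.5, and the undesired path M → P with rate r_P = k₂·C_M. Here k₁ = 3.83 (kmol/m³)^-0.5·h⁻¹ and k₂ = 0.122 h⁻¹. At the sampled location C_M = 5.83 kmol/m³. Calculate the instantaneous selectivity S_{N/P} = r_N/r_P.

75.8

S_{N/P} = r_N/r_P = (k₁·C_M^1.5)/(k₂·C_M) = (k₁/k₂)·C_M^0.5.
= (3.83×5.830^1.5) / (0.122×5.830) = 53.91/0.7113 = 75.8.
Since the desired path is higher order in M, keeping C_M high (PFR or concentrated feed) favours N.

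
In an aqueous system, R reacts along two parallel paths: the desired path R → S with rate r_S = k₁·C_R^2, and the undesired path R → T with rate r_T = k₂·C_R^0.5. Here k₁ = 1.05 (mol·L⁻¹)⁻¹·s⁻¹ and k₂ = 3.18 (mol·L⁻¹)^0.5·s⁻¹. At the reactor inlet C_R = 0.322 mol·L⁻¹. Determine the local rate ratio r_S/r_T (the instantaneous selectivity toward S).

0.0603

S_{S/T} = r_S/r_T = (k₁·C_R^2)/(k₂·C_R^0.5) = (k₁/k₂)·C_R^1.5.
= (1.05×0.3220^2) / (3.18×0.3220^0.5) = 0.1089/1.804 = 0.0603.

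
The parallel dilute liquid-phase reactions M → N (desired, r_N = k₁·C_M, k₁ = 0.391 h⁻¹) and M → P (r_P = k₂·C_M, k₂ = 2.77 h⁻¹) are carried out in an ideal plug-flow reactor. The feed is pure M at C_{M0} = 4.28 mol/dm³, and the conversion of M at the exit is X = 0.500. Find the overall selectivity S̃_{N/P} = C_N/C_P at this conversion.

0.141

C_M = C_{M0}(1−X) = 2.140 mol/dm³.
Both paths are first order in M, so the instantaneous fraction to N is constant: dC_N/d(−C_M) = k₁/(k₁+k₂) = 0.1237.
C_N = 0.1237·(C_{M0}−C_M) = 0.1237×2.140 = 0.265 mol/dm³.
C_P = (C_{M0}−C_M)−C_N = 1.875 mol/dm³; S̃_{N/P} = 0.2647/1.875 = 0.141.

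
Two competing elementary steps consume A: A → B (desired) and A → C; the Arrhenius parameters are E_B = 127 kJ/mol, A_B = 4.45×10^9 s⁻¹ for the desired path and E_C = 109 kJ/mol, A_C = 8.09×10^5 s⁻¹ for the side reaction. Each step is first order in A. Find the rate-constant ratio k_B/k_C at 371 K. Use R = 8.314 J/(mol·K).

16.1

With equal orders, S_{B/C} = k_B/k_C = (A_B/A_C)·exp[(E_C−E_B)/(RT)].
(E_C−E_B)/(RT) = (109−127)×10³/(8.314×371) = -18000/3084 = -5.836.
k_B/k_C = (4.45×10^9/8.09×10^5)·exp(-5.836) = 5501 × 0.002922 = 16.1.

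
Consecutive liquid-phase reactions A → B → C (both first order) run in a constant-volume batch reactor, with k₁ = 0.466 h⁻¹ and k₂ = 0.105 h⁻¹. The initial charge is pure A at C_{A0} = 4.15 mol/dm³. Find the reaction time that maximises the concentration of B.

For first-order series the maximum of C_B occurs at t_opt = ln(k₂/k₁)/(k₂−k₁).
= ln(0.105/0.466)/(0.105−0.466) = ln(0.2253)/-0.3610 = -1.490/-0.3610 = 4.13 h.

4.13 h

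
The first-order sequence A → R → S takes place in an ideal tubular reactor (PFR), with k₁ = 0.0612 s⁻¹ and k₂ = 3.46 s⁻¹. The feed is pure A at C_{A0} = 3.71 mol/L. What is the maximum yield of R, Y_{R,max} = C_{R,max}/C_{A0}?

0.0164

For a first-order series the maximum intermediate yield is C_{R,max}/C_{A0} = (k₁/k₂)^[k₂/(k₂−k₁)].
= (0.0612/3.46)^(3.46/(3.46−0.0612)) = (0.01769)^(1.018) = 0.01645.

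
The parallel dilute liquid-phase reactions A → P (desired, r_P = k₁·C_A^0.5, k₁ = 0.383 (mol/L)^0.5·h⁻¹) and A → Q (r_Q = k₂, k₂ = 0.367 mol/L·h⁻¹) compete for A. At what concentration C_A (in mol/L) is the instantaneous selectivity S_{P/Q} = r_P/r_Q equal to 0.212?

0.0413 mol/L

S_{P/Q} = (k₁/k₂)·C_A^0.5 ⇒ C_A = (S·k₂/k₁)^(2).
= (0.212×0.367/0.383)^(2) = (0.2031)^(2) = 0.0413 mol/L.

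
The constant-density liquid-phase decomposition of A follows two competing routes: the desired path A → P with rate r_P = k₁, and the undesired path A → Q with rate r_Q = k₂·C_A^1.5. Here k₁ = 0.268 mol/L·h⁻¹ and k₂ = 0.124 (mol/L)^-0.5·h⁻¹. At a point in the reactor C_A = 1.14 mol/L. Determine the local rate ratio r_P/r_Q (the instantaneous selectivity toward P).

S_{P/Q} = r_P/r_Q = (k₁)/(k₂·C_A^1.5) = (k₁/k₂)·C_A^-1.5.
= (0.268) / (0.124×1.140^1.5) = 0.2680/0.1509 = 1.78.

1.78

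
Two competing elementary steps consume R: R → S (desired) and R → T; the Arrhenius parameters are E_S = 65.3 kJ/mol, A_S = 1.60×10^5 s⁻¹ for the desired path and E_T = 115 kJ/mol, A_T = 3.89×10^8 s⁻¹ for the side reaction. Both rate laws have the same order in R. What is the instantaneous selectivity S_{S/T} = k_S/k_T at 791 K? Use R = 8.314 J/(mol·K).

0.788

With equal orders, S_{S/T} = k_S/k_T = (A_S/A_T)·exp[(E_T−E_S)/(RT)].
(E_T−E_S)/(RT) = (115−65.3)×10³/(8.314×791) = 49700/6576 = 7.557.
k_S/k_T = (1.60×10^5/3.89×10^8)·exp(7.557) = 4.113×10^-4 × 1915 = 0.788.
Since E_S < E_T, lowering the temperature improves selectivity toward S.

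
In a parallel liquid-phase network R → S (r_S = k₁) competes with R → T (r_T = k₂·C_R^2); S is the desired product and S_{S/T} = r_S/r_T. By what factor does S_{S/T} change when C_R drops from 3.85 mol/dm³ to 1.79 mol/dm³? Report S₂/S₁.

S_{S/T} = (k₁/k₂)·C_R^-2, so S₂/S₁ = (C_{R,2}/C_{R,1})^-2.
= (1.79/3.85)^(-2) = (0.4649)^(-2) = 4.63.

4.63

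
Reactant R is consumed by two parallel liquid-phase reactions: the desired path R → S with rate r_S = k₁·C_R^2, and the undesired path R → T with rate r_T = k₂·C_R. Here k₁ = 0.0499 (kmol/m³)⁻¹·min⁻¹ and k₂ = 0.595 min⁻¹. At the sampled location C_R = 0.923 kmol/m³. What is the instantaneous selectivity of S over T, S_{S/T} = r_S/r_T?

S_{S/T} = r_S/r_T = (k₁·C_R^2)/(k₂·C_R) = (k₁/k₂)·C_R.
= (0.0499×0.9230^2) / (0.595×0.9230) = 0.04251/0.5492 = 0.0774.

0.0774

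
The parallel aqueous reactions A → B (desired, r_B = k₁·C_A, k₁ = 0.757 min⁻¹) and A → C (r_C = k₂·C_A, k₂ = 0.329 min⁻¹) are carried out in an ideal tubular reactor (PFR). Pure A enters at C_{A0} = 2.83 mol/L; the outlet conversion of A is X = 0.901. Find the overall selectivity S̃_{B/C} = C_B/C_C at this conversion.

2.30

C_A = C_{A0}(1−X) = 0.2802 mol/L.
Both paths are first order in A, so the instantaneous fraction to B is constant: dC_B/d(−C_A) = k₁/(k₁+k₂) = 0.6971.
C_B = 0.6971·(C_{A0}−C_A) = 0.6971×2.550 = 1.78 mol/L.
C_C = (C_{A0}−C_A)−C_B = 0.7725 mol/L; S̃_{B/C} = 1.777/0.7725 = 2.30.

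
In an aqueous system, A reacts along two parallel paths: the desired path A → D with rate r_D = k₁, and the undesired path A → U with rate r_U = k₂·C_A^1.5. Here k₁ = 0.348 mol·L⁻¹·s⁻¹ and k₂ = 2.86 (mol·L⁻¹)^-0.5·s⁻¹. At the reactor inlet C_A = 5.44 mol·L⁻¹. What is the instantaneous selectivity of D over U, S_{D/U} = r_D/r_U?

S_{D/U} = r_D/r_U = (k₁)/(k₂·C_A^1.5) = (k₁/k₂)·C_A^-1.5.
= (0.348) / (2.86×5.440^1.5) = 0.3480/36.29 = 0.00959.
The undesired path is higher order in A, so low C_A (CSTR or dilute feed) favours D.

0.00959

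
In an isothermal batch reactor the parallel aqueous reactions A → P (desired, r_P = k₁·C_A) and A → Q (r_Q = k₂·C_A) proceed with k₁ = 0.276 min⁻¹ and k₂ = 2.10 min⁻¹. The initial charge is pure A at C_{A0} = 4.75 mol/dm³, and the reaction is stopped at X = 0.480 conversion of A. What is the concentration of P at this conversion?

0.265 mol/dm³

C_A = C_{A0}(1−X) = 2.470 mol/dm³.
Both paths are first order in A, so the instantaneous fraction to P is constant: dC_P/d(−C_A) = k₁/(k₁+k₂) = 0.1162.
C_P = 0.1162·(C_{A0}−C_A) = 0.1162×2.280 = 0.265 mol/dm³.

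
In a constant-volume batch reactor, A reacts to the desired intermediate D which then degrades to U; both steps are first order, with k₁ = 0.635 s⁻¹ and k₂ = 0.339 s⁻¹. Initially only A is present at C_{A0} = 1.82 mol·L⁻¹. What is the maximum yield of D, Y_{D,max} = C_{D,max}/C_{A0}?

0.487

Evaluating C_D at t_opt = ln(k₂/k₁)/(k₂−k₁) gives C_{D,max}/C_{A0} = (k₁/k₂)^[k₂/(k₂−k₁)].
= (0.635/0.339)^(0.339/(0.339−0.635)) = (1.873)^(-1.145) = 0.4873.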